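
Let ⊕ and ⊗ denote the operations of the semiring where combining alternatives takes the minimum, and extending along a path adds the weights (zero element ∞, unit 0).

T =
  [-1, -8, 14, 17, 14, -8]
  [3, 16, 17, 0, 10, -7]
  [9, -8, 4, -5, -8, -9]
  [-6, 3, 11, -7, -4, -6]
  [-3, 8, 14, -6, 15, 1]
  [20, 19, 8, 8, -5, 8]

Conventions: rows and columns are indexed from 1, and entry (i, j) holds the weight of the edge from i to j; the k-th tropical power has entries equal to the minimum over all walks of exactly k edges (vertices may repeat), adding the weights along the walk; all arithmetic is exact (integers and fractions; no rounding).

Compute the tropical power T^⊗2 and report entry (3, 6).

T^⊗2:
  [-5, -9, 0, -8, -13, -15]
  [-6, -5, 1, -7, -12, -6]
  [-11, -4, -1, -14, -14, -15]
  [-13, -14, 2, -14, -11, -14]
  [-12, -11, 5, -13, -10, -12]
  [-8, 0, 9, -11, 0, -4]
Key observation: the optimum is the walk 3->2->6, with weight (-8) + (-7) = -15.
Optimal value attained by: walk 3->2->6.
Answer: (T^⊗2)[3][6] = -15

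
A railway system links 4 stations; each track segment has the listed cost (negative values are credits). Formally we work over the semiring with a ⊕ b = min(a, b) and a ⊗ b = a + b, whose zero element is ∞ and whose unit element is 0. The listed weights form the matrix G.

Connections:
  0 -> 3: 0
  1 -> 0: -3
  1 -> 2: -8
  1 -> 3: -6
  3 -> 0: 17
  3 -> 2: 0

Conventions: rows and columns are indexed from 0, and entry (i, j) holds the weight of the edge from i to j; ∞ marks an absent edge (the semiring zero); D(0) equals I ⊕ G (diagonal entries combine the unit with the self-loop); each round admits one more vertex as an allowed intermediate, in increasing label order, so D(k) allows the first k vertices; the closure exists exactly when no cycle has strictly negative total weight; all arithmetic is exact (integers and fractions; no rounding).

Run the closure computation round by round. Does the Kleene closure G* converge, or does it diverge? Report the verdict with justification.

D(0):
  [0, ∞, ∞, 0]
  [-3, 0, -8, -6]
  [∞, ∞, 0, ∞]
  [17, ∞, 0, 0]
D(1):
  [0, ∞, ∞, 0]
  [-3, 0, -8, -6]
  [∞, ∞, 0, ∞]
  [17, ∞, 0, 0]
D(2):
  [0, ∞, ∞, 0]
  [-3, 0, -8, -6]
  [∞, ∞, 0, ∞]
  [17, ∞, 0, 0]
D(3):
  [0, ∞, ∞, 0]
  [-3, 0, -8, -6]
  [∞, ∞, 0, ∞]
  [17, ∞, 0, 0]
D(4):
  [0, ∞, 0, 0]
  [-3, 0, -8, -6]
  [∞, ∞, 0, ∞]
  [17, ∞, 0, 0]
Key observation: every diagonal entry stays at the unit through all rounds, so no improving cycle exists.
Answer: CONVERGES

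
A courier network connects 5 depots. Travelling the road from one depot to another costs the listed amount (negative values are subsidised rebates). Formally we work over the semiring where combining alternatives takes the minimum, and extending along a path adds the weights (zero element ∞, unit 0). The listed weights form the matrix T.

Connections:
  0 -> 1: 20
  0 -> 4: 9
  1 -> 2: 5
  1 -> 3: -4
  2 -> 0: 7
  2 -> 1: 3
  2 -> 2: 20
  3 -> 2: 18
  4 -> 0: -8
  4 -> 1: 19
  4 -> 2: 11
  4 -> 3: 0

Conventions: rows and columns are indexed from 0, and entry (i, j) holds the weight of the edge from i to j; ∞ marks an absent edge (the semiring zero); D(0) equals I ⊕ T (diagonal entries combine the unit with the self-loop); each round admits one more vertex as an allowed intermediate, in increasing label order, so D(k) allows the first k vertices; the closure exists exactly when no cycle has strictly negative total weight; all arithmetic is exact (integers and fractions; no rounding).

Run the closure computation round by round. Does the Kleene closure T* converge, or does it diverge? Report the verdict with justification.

D(0):
  [0, 20, ∞, ∞, 9]
  [∞, 0, 5, -4, ∞]
  [7, 3, 0, ∞, ∞]
  [∞, ∞, 18, 0, ∞]
  [-8, 19, 11, 0, 0]
D(1):
  [0, 20, ∞, ∞, 9]
  [∞, 0, 5, -4, ∞]
  [7, 3, 0, ∞, 16]
  [∞, ∞, 18, 0, ∞]
  [-8, 12, 11, 0, 0]
D(2):
  [0, 20, 25, 16, 9]
  [∞, 0, 5, -4, ∞]
  [7, 3, 0, -1, 16]
  [∞, ∞, 18, 0, ∞]
  [-8, 12, 11, 0, 0]
D(3):
  [0, 20, 25, 16, 9]
  [12, 0, 5, -4, 21]
  [7, 3, 0, -1, 16]
  [25, 21, 18, 0, 34]
  [-8, 12, 11, 0, 0]
D(4):
  [0, 20, 25, 16, 9]
  [12, 0, 5, -4, 21]
  [7, 3, 0, -1, 16]
  [25, 21, 18, 0, 34]
  [-8, 12, 11, 0, 0]
D(5):
  [0, 20, 20, 9, 9]
  [12, 0, 5, -4, 21]
  [7, 3, 0, -1, 16]
  [25, 21, 18, 0, 34]
  [-8, 12, 11, 0, 0]
Key observation: every diagonal entry stays at the unit through all rounds, so no improving cycle exists.
Answer: CONVERGES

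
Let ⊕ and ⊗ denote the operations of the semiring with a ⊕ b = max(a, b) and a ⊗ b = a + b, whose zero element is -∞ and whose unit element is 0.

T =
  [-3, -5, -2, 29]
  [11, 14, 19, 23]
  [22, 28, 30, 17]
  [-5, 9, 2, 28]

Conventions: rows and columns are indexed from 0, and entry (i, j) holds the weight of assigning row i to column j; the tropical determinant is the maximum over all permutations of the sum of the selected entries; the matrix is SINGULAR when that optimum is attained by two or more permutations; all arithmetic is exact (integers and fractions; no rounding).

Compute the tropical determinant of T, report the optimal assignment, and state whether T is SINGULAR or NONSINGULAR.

σ = (0, 1, 2, 3): (-3) + 14 + 30 + 28 = 69
σ = (0, 1, 3, 2): (-3) + 14 + 17 + 2 = 30
σ = (0, 2, 1, 3): (-3) + 19 + 28 + 28 = 72
σ = (0, 2, 3, 1): (-3) + 19 + 17 + 9 = 42
σ = (0, 3, 1, 2): (-3) + 23 + 28 + 2 = 50
σ = (0, 3, 2, 1): (-3) + 23 + 30 + 9 = 59
σ = (1, 0, 2, 3): (-5) + 11 + 30 + 28 = 64
σ = (1, 0, 3, 2): (-5) + 11 + 17 + 2 = 25
σ = (1, 2, 0, 3): (-5) + 19 + 22 + 28 = 64
σ = (1, 2, 3, 0): (-5) + 19 + 17 + (-5) = 26
σ = (1, 3, 0, 2): (-5) + 23 + 22 + 2 = 42
σ = (1, 3, 2, 0): (-5) + 23 + 30 + (-5) = 43
σ = (2, 0, 1, 3): (-2) + 11 + 28 + 28 = 65
σ = (2, 0, 3, 1): (-2) + 11 + 17 + 9 = 35
σ = (2, 1, 0, 3): (-2) + 14 + 22 + 28 = 62
σ = (2, 1, 3, 0): (-2) + 14 + 17 + (-5) = 24
σ = (2, 3, 0, 1): (-2) + 23 + 22 + 9 = 52
σ = (2, 3, 1, 0): (-2) + 23 + 28 + (-5) = 44
σ = (3, 0, 1, 2): 29 + 11 + 28 + 2 = 70
σ = (3, 0, 2, 1): 29 + 11 + 30 + 9 = 79
σ = (3, 1, 0, 2): 29 + 14 + 22 + 2 = 67
σ = (3, 1, 2, 0): 29 + 14 + 30 + (-5) = 68
σ = (3, 2, 0, 1): 29 + 19 + 22 + 9 = 79
σ = (3, 2, 1, 0): 29 + 19 + 28 + (-5) = 71
Optimal value attained by: σ = (3, 0, 2, 1).
Answer: det⊕(T) = 79; verdict: SINGULAR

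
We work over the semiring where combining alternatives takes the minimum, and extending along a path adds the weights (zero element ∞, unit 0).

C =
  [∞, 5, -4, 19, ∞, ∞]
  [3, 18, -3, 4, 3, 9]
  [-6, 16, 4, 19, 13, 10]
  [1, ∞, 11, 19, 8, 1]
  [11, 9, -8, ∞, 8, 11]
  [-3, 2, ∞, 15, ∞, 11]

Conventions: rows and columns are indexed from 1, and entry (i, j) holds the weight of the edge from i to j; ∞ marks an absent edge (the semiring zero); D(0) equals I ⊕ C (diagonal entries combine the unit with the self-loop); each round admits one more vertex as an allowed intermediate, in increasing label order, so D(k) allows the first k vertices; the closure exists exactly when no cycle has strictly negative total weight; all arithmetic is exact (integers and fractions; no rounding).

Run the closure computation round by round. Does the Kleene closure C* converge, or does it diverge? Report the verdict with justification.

D(0):
  [0, 5, -4, 19, ∞, ∞]
  [3, 0, -3, 4, 3, 9]
  [-6, 16, 0, 19, 13, 10]
  [1, ∞, 11, 0, 8, 1]
  [11, 9, -8, ∞, 0, 11]
  [-3, 2, ∞, 15, ∞, 0]
Detection: at round 1, diagonal entry (3, 3) turns strictly negative.
Key observation: the cycle 3->1->3 has total weight (-6) + (-4), which is strictly negative.
Answer: DIVERGES — negative cycle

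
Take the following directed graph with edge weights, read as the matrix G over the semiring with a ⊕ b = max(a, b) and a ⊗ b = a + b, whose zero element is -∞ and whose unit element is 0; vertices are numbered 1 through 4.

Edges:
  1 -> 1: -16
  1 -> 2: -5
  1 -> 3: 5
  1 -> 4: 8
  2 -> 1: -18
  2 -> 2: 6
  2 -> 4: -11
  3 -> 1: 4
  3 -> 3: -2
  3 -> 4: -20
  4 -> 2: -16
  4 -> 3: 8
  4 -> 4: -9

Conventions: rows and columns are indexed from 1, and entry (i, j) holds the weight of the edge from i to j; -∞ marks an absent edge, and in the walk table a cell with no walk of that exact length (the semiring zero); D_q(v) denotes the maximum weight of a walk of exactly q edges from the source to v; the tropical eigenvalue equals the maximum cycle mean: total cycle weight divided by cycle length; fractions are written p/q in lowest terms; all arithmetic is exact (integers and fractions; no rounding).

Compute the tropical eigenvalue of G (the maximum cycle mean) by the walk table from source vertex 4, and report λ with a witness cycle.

q=0: [-∞, -∞, -∞, 0]
q=1: [-∞, -16, 8, -9]
q=2: [12, -10, 6, -12]
q=3: [10, 7, 17, 20]
q=4: [21, 13, 28, 18]
Optimal cycle mean attained by: cycle 1->4->3->1, total 8 + 8 + 4, length 3.
Answer: λ = 20/3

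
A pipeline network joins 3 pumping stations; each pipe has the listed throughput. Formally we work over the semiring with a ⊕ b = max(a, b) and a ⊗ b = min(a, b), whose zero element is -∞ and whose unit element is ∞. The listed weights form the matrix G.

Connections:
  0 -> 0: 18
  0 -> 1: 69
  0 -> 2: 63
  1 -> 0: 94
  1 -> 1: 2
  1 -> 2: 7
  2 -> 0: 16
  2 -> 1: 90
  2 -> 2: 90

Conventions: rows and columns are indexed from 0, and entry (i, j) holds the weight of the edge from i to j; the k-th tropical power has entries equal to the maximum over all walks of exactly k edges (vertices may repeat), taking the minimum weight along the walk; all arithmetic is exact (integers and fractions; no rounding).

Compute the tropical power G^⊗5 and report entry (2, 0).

G^⊗2:
  [69, 63, 63]
  [18, 69, 63]
  [90, 90, 90]
G^⊗3:
  [63, 69, 63]
  [69, 63, 63]
  [90, 90, 90]
G^⊗4:
  [69, 63, 63]
  [63, 69, 63]
  [90, 90, 90]
G^⊗5:
  [63, 69, 63]
  [69, 63, 63]
  [90, 90, 90]
Key observation: the optimum is the walk 2->2->2->2->1->0, with weight 90 min 90 min 90 min 90 min 94 = 90.
Optimal value attained by: walk 2->2->2->2->1->0.
Answer: (G^⊗5)[2][0] = 90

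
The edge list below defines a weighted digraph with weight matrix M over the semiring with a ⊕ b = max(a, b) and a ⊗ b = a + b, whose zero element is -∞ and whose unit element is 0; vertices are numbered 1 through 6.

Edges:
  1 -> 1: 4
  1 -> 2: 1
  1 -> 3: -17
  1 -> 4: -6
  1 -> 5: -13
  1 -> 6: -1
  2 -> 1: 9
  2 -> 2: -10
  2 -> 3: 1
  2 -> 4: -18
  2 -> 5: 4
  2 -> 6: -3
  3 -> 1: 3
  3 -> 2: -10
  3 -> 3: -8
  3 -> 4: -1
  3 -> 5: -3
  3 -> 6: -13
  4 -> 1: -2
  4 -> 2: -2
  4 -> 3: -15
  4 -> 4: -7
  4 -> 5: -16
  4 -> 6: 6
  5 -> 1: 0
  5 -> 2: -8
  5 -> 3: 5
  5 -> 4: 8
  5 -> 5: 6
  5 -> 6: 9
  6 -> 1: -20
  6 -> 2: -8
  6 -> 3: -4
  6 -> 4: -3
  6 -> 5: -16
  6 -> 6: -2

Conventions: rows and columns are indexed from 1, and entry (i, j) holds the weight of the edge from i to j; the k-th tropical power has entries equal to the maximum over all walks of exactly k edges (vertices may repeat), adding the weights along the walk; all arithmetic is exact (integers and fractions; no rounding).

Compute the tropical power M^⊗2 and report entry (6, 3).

M^⊗2:
  [10, 5, 2, -2, 5, 3]
  [13, 10, 9, 12, 10, 13]
  [7, 4, 2, 5, 3, 6]
  [7, -1, 2, 3, 2, 4]
  [8, 6, 11, 14, 12, 15]
  [1, -5, -6, -5, -4, 3]
Key observation: the optimum is the walk 6->6->3, with weight (-2) + (-4) = -6.
Optimal value attained by: walk 6->6->3.
Answer: (M^⊗2)[6][3] = -6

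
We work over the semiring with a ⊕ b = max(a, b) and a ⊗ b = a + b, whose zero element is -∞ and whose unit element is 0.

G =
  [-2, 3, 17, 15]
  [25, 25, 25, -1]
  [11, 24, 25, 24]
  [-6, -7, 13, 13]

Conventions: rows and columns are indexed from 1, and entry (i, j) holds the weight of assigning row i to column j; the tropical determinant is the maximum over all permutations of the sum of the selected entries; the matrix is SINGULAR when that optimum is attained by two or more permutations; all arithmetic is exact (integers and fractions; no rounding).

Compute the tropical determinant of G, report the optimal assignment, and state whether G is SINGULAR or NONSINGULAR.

σ = (1, 2, 3, 4): (-2) + 25 + 25 + 13 = 61
σ = (1, 2, 4, 3): (-2) + 25 + 24 + 13 = 60
σ = (1, 3, 2, 4): (-2) + 25 + 24 + 13 = 60
σ = (1, 3, 4, 2): (-2) + 25 + 24 + (-7) = 40
σ = (1, 4, 2, 3): (-2) + (-1) + 24 + 13 = 34
σ = (1, 4, 3, 2): (-2) + (-1) + 25 + (-7) = 15
σ = (2, 1, 3, 4): 3 + 25 + 25 + 13 = 66
σ = (2, 1, 4, 3): 3 + 25 + 24 + 13 = 65
σ = (2, 3, 1, 4): 3 + 25 + 11 + 13 = 52
σ = (2, 3, 4, 1): 3 + 25 + 24 + (-6) = 46
σ = (2, 4, 1, 3): 3 + (-1) + 11 + 13 = 26
σ = (2, 4, 3, 1): 3 + (-1) + 25 + (-6) = 21
σ = (3, 1, 2, 4): 17 + 25 + 24 + 13 = 79
σ = (3, 1, 4, 2): 17 + 25 + 24 + (-7) = 59
σ = (3, 2, 1, 4): 17 + 25 + 11 + 13 = 66
σ = (3, 2, 4, 1): 17 + 25 + 24 + (-6) = 60
σ = (3, 4, 1, 2): 17 + (-1) + 11 + (-7) = 20
σ = (3, 4, 2, 1): 17 + (-1) + 24 + (-6) = 34
σ = (4, 1, 2, 3): 15 + 25 + 24 + 13 = 77
σ = (4, 1, 3, 2): 15 + 25 + 25 + (-7) = 58
σ = (4, 2, 1, 3): 15 + 25 + 11 + 13 = 64
σ = (4, 2, 3, 1): 15 + 25 + 25 + (-6) = 59
σ = (4, 3, 1, 2): 15 + 25 + 11 + (-7) = 44
σ = (4, 3, 2, 1): 15 + 25 + 24 + (-6) = 58
Optimal value attained by: σ = (3, 1, 2, 4).
Answer: det⊕(G) = 79; verdict: NONSINGULAR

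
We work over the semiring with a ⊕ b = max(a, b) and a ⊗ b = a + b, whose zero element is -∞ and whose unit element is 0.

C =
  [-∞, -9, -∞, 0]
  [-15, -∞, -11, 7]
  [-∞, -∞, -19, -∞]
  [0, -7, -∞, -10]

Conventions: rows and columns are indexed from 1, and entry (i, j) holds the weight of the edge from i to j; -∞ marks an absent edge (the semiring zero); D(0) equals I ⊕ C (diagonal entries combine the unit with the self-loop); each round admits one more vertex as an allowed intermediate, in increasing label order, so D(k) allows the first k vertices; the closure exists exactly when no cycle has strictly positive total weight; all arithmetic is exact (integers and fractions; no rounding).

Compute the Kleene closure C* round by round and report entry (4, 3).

D(0):
  [0, -9, -∞, 0]
  [-15, 0, -11, 7]
  [-∞, -∞, 0, -∞]
  [0, -7, -∞, 0]
D(1):
  [0, -9, -∞, 0]
  [-15, 0, -11, 7]
  [-∞, -∞, 0, -∞]
  [0, -7, -∞, 0]
D(2):
  [0, -9, -20, 0]
  [-15, 0, -11, 7]
  [-∞, -∞, 0, -∞]
  [0, -7, -18, 0]
D(3):
  [0, -9, -20, 0]
  [-15, 0, -11, 7]
  [-∞, -∞, 0, -∞]
  [0, -7, -18, 0]
D(4):
  [0, -7, -18, 0]
  [7, 0, -11, 7]
  [-∞, -∞, 0, -∞]
  [0, -7, -18, 0]
Answer: C*[4][3] = -18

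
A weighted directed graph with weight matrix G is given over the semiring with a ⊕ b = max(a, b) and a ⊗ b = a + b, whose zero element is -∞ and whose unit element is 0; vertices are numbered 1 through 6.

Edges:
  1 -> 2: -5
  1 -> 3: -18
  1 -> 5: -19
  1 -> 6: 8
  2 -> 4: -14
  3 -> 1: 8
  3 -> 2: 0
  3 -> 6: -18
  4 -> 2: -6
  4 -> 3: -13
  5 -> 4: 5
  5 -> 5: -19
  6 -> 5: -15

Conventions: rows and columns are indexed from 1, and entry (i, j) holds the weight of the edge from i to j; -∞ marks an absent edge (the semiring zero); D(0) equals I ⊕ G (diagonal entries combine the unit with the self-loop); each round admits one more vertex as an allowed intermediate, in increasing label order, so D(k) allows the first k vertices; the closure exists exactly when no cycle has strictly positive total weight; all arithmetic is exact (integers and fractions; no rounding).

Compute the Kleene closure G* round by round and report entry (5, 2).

D(0):
  [0, -5, -18, -∞, -19, 8]
  [-∞, 0, -∞, -14, -∞, -∞]
  [8, 0, 0, -∞, -∞, -18]
  [-∞, -6, -13, 0, -∞, -∞]
  [-∞, -∞, -∞, 5, 0, -∞]
  [-∞, -∞, -∞, -∞, -15, 0]
D(1):
  [0, -5, -18, -∞, -19, 8]
  [-∞, 0, -∞, -14, -∞, -∞]
  [8, 3, 0, -∞, -11, 16]
  [-∞, -6, -13, 0, -∞, -∞]
  [-∞, -∞, -∞, 5, 0, -∞]
  [-∞, -∞, -∞, -∞, -15, 0]
D(2):
  [0, -5, -18, -19, -19, 8]
  [-∞, 0, -∞, -14, -∞, -∞]
  [8, 3, 0, -11, -11, 16]
  [-∞, -6, -13, 0, -∞, -∞]
  [-∞, -∞, -∞, 5, 0, -∞]
  [-∞, -∞, -∞, -∞, -15, 0]
D(3):
  [0, -5, -18, -19, -19, 8]
  [-∞, 0, -∞, -14, -∞, -∞]
  [8, 3, 0, -11, -11, 16]
  [-5, -6, -13, 0, -24, 3]
  [-∞, -∞, -∞, 5, 0, -∞]
  [-∞, -∞, -∞, -∞, -15, 0]
D(4):
  [0, -5, -18, -19, -19, 8]
  [-19, 0, -27, -14, -38, -11]
  [8, 3, 0, -11, -11, 16]
  [-5, -6, -13, 0, -24, 3]
  [0, -1, -8, 5, 0, 8]
  [-∞, -∞, -∞, -∞, -15, 0]
D(5):
  [0, -5, -18, -14, -19, 8]
  [-19, 0, -27, -14, -38, -11]
  [8, 3, 0, -6, -11, 16]
  [-5, -6, -13, 0, -24, 3]
  [0, -1, -8, 5, 0, 8]
  [-15, -16, -23, -10, -15, 0]
D(6):
  [0, -5, -15, -2, -7, 8]
  [-19, 0, -27, -14, -26, -11]
  [8, 3, 0, 6, 1, 16]
  [-5, -6, -13, 0, -12, 3]
  [0, -1, -8, 5, 0, 8]
  [-15, -16, -23, -10, -15, 0]
Answer: G*[5][2] = -1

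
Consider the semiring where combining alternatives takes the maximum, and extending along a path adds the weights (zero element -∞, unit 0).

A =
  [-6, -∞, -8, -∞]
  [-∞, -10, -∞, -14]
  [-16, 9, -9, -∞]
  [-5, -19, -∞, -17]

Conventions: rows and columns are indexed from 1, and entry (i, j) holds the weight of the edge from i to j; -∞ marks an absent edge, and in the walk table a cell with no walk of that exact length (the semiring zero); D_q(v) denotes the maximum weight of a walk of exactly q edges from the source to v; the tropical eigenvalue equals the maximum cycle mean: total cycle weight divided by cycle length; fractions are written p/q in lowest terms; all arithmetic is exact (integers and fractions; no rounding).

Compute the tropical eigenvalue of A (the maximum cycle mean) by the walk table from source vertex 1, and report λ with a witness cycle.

q=0: [0, -∞, -∞, -∞]
q=1: [-6, -∞, -8, -∞]
q=2: [-12, 1, -14, -∞]
q=3: [-18, -5, -20, -13]
q=4: [-18, -11, -26, -19]
Optimal cycle mean attained by: cycle 1->3->2->4->1, total (-8) + 9 + (-14) + (-5), length 4.
Answer: λ = -9/2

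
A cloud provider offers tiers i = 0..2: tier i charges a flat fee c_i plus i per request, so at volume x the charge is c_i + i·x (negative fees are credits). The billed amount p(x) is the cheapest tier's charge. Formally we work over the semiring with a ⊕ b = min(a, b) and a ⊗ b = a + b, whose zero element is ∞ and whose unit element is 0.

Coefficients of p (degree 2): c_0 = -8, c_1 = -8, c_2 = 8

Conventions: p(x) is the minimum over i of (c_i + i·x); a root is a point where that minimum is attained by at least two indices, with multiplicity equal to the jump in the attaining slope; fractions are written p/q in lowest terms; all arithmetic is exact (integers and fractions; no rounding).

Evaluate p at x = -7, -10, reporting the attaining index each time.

p(-7) = min(-8+0·(-7)=-8, -8+1·(-7)=-15, 8+2·(-7)=-6) = -15 (attained by i=1)
p(-10) = min(-8+0·(-10)=-8, -8+1·(-10)=-18, 8+2·(-10)=-12) = -18 (attained by i=1)
Answer: p(-7) = -15; p(-10) = -18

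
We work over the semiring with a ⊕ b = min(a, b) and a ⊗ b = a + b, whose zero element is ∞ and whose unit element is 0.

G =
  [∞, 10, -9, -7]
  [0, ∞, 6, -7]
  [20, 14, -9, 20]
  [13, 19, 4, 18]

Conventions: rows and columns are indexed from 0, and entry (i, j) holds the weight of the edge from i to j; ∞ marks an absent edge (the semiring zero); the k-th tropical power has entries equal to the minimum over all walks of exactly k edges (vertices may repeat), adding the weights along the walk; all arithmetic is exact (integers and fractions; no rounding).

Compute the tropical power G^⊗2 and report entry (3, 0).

G^⊗2:
  [6, 5, -18, 3]
  [6, 10, -9, -7]
  [11, 5, -18, 7]
  [19, 18, -5, 6]
Key observation: the optimum is the walk 3->1->0, with weight 19 + 0 = 19.
Optimal value attained by: walk 3->1->0.
Answer: (G^⊗2)[3][0] = 19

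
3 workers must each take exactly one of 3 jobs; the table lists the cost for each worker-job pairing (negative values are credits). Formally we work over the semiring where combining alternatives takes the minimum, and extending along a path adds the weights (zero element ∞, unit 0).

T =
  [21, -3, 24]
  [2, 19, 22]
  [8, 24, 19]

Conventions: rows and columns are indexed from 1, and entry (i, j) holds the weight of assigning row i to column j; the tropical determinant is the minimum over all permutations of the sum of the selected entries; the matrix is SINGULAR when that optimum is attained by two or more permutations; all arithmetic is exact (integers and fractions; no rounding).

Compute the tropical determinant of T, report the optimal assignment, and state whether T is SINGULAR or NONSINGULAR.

σ = (1, 2, 3): 21 + 19 + 19 = 59
σ = (1, 3, 2): 21 + 22 + 24 = 67
σ = (2, 1, 3): (-3) + 2 + 19 = 18
σ = (2, 3, 1): (-3) + 22 + 8 = 27
σ = (3, 1, 2): 24 + 2 + 24 = 50
σ = (3, 2, 1): 24 + 19 + 8 = 51
Optimal value attained by: σ = (2, 1, 3).
Answer: det⊕(T) = 18; verdict: NONSINGULAR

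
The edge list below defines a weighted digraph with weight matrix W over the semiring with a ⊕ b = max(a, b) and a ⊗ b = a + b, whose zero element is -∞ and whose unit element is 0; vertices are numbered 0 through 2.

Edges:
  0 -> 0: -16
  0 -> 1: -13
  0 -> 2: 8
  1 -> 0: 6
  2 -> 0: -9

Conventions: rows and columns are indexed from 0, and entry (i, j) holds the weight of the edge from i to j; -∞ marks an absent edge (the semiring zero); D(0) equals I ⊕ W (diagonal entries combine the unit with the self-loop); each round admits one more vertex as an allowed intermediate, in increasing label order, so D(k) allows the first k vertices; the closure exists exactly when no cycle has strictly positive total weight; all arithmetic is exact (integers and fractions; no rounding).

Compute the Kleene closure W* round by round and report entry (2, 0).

D(0):
  [0, -13, 8]
  [6, 0, -∞]
  [-9, -∞, 0]
D(1):
  [0, -13, 8]
  [6, 0, 14]
  [-9, -22, 0]
D(2):
  [0, -13, 8]
  [6, 0, 14]
  [-9, -22, 0]
D(3):
  [0, -13, 8]
  [6, 0, 14]
  [-9, -22, 0]
Answer: W*[2][0] = -9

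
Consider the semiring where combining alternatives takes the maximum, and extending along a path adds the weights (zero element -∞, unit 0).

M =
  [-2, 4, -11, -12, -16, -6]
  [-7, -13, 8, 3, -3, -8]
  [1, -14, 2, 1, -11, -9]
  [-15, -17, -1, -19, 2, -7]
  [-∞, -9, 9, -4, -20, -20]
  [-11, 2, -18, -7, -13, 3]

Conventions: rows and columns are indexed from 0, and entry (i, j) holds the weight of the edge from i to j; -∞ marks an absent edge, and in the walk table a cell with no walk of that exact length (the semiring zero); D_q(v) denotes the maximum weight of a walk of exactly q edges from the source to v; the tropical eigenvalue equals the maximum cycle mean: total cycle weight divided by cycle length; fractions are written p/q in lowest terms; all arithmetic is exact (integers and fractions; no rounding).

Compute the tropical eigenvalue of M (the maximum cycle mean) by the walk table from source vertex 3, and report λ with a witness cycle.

q=0: [-∞, -∞, -∞, 0, -∞, -∞]
q=1: [-15, -17, -1, -19, 2, -7]
q=2: [0, -5, 11, 0, -12, -4]
q=3: [12, 4, 13, 12, 2, 2]
q=4: [14, 16, 15, 14, 14, 6]
q=5: [16, 18, 24, 19, 16, 9]
q=6: [25, 20, 26, 25, 21, 15]
Optimal cycle mean attained by: cycle 0->1->2->0, total 4 + 8 + 1, length 3.
Answer: λ = 13/3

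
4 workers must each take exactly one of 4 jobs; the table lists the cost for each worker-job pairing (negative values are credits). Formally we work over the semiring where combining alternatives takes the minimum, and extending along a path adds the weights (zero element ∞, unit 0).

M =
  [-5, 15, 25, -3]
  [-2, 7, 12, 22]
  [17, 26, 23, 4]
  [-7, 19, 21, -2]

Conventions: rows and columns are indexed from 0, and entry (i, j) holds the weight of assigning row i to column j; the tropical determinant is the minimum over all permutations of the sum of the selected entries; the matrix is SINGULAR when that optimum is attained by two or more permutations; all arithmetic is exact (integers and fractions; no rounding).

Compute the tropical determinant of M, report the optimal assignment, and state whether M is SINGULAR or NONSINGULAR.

σ = (0, 1, 2, 3): (-5) + 7 + 23 + (-2) = 23
σ = (0, 1, 3, 2): (-5) + 7 + 4 + 21 = 27
σ = (0, 2, 1, 3): (-5) + 12 + 26 + (-2) = 31
σ = (0, 2, 3, 1): (-5) + 12 + 4 + 19 = 30
σ = (0, 3, 1, 2): (-5) + 22 + 26 + 21 = 64
σ = (0, 3, 2, 1): (-5) + 22 + 23 + 19 = 59
σ = (1, 0, 2, 3): 15 + (-2) + 23 + (-2) = 34
σ = (1, 0, 3, 2): 15 + (-2) + 4 + 21 = 38
σ = (1, 2, 0, 3): 15 + 12 + 17 + (-2) = 42
σ = (1, 2, 3, 0): 15 + 12 + 4 + (-7) = 24
σ = (1, 3, 0, 2): 15 + 22 + 17 + 21 = 75
σ = (1, 3, 2, 0): 15 + 22 + 23 + (-7) = 53
σ = (2, 0, 1, 3): 25 + (-2) + 26 + (-2) = 47
σ = (2, 0, 3, 1): 25 + (-2) + 4 + 19 = 46
σ = (2, 1, 0, 3): 25 + 7 + 17 + (-2) = 47
σ = (2, 1, 3, 0): 25 + 7 + 4 + (-7) = 29
σ = (2, 3, 0, 1): 25 + 22 + 17 + 19 = 83
σ = (2, 3, 1, 0): 25 + 22 + 26 + (-7) = 66
σ = (3, 0, 1, 2): (-3) + (-2) + 26 + 21 = 42
σ = (3, 0, 2, 1): (-3) + (-2) + 23 + 19 = 37
σ = (3, 1, 0, 2): (-3) + 7 + 17 + 21 = 42
σ = (3, 1, 2, 0): (-3) + 7 + 23 + (-7) = 20
σ = (3, 2, 0, 1): (-3) + 12 + 17 + 19 = 45
σ = (3, 2, 1, 0): (-3) + 12 + 26 + (-7) = 28
Optimal value attained by: σ = (3, 1, 2, 0).
Answer: det⊕(M) = 20; verdict: NONSINGULAR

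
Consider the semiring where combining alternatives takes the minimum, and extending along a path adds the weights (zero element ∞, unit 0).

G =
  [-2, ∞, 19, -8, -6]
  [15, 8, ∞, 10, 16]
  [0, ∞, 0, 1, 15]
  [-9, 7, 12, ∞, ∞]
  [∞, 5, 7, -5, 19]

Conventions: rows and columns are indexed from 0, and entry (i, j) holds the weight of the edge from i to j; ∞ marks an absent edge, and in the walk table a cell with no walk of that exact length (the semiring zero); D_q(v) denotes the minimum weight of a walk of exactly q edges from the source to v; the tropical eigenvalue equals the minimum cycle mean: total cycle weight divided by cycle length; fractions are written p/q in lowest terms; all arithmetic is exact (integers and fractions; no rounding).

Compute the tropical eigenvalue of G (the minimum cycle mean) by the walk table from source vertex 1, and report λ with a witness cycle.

q=0: [∞, 0, ∞, ∞, ∞]
q=1: [15, 8, ∞, 10, 16]
q=2: [1, 16, 22, 7, 9]
q=3: [-2, 14, 16, -7, -5]
q=4: [-16, 0, 2, -10, -8]
q=5: [-19, -3, -1, -24, -22]
Optimal cycle mean attained by: cycle 0->3->0, total (-8) + (-9), length 2.
Answer: λ = -17/2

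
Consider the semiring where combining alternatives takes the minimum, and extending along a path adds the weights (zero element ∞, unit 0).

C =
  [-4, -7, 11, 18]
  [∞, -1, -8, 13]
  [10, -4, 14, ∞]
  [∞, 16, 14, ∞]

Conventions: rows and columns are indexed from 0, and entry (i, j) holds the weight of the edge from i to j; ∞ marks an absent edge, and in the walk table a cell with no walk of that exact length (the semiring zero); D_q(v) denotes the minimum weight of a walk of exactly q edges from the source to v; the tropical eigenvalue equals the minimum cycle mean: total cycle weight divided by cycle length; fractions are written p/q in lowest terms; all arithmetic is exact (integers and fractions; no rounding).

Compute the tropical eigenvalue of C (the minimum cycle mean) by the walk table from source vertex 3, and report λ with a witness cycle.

q=0: [∞, ∞, ∞, 0]
q=1: [∞, 16, 14, ∞]
q=2: [24, 10, 8, 29]
q=3: [18, 4, 2, 23]
q=4: [12, -2, -4, 17]
Optimal cycle mean attained by: cycle 1->2->1, total (-8) + (-4), length 2.
Answer: λ = -6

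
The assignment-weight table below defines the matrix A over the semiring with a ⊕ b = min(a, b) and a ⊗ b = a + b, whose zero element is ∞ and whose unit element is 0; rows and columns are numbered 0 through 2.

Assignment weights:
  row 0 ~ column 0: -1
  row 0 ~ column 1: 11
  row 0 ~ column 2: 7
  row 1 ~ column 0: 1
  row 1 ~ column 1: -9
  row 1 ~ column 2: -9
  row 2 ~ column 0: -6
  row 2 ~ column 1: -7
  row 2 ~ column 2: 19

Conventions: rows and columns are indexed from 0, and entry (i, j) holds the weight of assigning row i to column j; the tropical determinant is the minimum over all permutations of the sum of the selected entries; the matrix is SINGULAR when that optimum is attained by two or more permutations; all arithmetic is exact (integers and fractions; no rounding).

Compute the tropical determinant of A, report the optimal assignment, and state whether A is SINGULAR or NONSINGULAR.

σ = (0, 1, 2): (-1) + (-9) + 19 = 9
σ = (0, 2, 1): (-1) + (-9) + (-7) = -17
σ = (1, 0, 2): 11 + 1 + 19 = 31
σ = (1, 2, 0): 11 + (-9) + (-6) = -4
σ = (2, 0, 1): 7 + 1 + (-7) = 1
σ = (2, 1, 0): 7 + (-9) + (-6) = -8
Optimal value attained by: σ = (0, 2, 1).
Answer: det⊕(A) = -17; verdict: NONSINGULAR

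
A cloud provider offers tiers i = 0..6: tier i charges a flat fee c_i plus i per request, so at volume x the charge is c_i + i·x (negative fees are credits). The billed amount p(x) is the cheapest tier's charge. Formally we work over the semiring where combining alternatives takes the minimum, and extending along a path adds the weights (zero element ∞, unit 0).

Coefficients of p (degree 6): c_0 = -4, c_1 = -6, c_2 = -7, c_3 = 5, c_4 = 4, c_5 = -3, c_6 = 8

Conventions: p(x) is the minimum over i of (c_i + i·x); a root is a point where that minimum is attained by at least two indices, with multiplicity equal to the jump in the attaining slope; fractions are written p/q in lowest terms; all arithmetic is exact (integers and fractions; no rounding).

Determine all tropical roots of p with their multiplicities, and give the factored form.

hull edge (i=0, c=-4) to (i=1, c=-6): slope -2, span 1
hull edge (i=1, c=-6) to (i=2, c=-7): slope -1, span 1
hull edge (i=2, c=-7) to (i=5, c=-3): slope 4/3, span 3
hull edge (i=5, c=-3) to (i=6, c=8): slope 11, span 1
Factored form: p(x) = 8 ⊗ (x ⊕ (-11)) ⊗ (x ⊕ (-4/3)) ⊗ (x ⊕ (-4/3)) ⊗ (x ⊕ (-4/3)) ⊗ (x ⊕ 1) ⊗ (x ⊕ 2)
Answer: roots = -11 (mult 1), -4/3 (mult 3), 1 (mult 1), 2 (mult 1)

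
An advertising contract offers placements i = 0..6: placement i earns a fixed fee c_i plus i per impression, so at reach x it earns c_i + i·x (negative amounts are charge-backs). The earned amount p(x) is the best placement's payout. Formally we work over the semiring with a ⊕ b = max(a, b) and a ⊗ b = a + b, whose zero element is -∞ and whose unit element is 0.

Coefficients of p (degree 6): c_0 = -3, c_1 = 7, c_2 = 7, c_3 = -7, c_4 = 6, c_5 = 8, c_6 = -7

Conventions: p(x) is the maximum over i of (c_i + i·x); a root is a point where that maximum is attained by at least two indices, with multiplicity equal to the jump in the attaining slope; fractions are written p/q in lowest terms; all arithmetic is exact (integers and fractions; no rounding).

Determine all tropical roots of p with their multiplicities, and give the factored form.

hull edge (i=0, c=-3) to (i=1, c=7): slope 10, span 1
hull edge (i=1, c=7) to (i=5, c=8): slope 1/4, span 4
hull edge (i=5, c=8) to (i=6, c=-7): slope -15, span 1
Factored form: p(x) = -7 ⊗ (x ⊕ (-10)) ⊗ (x ⊕ (-1/4)) ⊗ (x ⊕ (-1/4)) ⊗ (x ⊕ (-1/4)) ⊗ (x ⊕ (-1/4)) ⊗ (x ⊕ 15)
Answer: roots = -10 (mult 1), -1/4 (mult 4), 15 (mult 1)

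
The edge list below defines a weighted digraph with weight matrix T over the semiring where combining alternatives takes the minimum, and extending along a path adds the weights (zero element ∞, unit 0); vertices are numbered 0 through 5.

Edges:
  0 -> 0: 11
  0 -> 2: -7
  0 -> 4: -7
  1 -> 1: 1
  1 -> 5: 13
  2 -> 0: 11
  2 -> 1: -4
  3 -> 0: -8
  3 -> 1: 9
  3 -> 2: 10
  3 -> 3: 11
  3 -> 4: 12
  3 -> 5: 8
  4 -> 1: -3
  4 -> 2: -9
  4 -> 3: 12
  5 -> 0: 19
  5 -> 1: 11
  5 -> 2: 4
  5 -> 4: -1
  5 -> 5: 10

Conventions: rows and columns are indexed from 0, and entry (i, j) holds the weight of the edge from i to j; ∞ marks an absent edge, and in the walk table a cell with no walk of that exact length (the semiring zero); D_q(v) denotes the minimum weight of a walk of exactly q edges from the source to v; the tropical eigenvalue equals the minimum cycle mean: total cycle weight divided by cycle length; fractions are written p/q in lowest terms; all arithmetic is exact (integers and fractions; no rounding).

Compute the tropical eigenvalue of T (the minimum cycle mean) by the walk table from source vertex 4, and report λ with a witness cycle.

q=0: [∞, ∞, ∞, ∞, 0, ∞]
q=1: [∞, -3, -9, 12, ∞, ∞]
q=2: [2, -13, 22, 23, 24, 10]
q=3: [13, -12, -5, 34, -5, 0]
q=4: [6, -11, -14, 7, -1, 1]
q=5: [-3, -18, -10, 11, -1, 2]
q=6: [1, -17, -10, 11, -10, -5]
Optimal cycle mean attained by: cycle 0->4->2->0, total (-7) + (-9) + 11, length 3.
Answer: λ = -5/3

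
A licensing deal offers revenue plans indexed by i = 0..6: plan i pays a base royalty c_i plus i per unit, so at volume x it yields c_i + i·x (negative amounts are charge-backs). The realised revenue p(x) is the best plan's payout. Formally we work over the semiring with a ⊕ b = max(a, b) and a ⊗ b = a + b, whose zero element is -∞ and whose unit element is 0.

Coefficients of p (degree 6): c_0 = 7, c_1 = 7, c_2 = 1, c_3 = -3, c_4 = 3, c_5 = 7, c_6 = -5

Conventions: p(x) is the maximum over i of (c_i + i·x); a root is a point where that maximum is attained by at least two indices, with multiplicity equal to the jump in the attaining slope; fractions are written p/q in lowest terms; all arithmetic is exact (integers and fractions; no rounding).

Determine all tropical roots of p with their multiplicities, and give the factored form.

hull edge (i=0, c=7) to (i=5, c=7): slope 0, span 5
hull edge (i=5, c=7) to (i=6, c=-5): slope -12, span 1
Factored form: p(x) = -5 ⊗ (x ⊕ 0) ⊗ (x ⊕ 0) ⊗ (x ⊕ 0) ⊗ (x ⊕ 0) ⊗ (x ⊕ 0) ⊗ (x ⊕ 12)
Answer: roots = 0 (mult 5), 12 (mult 1)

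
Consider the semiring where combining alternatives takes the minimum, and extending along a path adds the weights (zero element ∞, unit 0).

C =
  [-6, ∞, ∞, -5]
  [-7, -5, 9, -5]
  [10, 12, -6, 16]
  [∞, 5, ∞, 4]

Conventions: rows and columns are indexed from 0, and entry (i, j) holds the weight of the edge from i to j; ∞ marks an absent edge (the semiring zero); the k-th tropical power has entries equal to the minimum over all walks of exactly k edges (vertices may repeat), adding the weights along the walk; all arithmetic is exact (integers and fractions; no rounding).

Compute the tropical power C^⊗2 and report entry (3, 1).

C^⊗2:
  [-12, 0, ∞, -11]
  [-13, -10, 3, -12]
  [4, 6, -12, 5]
  [-2, 0, 14, 0]
Key observation: the optimum is the walk 3->1->1, with weight 5 + (-5) = 0.
Optimal value attained by: walk 3->1->1.
Answer: (C^⊗2)[3][1] = 0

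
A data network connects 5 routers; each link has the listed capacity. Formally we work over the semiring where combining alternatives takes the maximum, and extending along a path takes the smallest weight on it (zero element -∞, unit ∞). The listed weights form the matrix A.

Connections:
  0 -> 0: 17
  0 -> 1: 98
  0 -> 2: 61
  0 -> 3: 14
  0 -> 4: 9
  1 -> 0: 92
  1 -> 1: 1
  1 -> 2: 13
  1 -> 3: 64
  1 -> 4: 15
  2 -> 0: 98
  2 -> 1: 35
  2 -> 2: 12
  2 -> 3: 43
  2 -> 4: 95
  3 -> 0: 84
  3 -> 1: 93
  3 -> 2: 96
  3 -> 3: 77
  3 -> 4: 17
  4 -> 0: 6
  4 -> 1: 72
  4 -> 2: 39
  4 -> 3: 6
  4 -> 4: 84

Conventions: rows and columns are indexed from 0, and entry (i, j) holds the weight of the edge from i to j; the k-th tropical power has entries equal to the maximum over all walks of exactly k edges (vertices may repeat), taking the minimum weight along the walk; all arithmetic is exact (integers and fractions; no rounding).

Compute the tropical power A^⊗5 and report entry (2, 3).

A^⊗2:
  [92, 35, 17, 64, 61]
  [64, 92, 64, 64, 17]
  [43, 98, 61, 43, 84]
  [96, 84, 77, 77, 95]
  [72, 72, 39, 64, 84]
A^⊗3:
  [64, 92, 64, 64, 61]
  [92, 64, 64, 64, 64]
  [92, 72, 43, 64, 84]
  [84, 96, 77, 77, 84]
  [72, 72, 64, 64, 84]
A^⊗4:
  [92, 64, 64, 64, 64]
  [64, 92, 64, 64, 64]
  [72, 92, 64, 64, 84]
  [92, 84, 77, 77, 84]
  [72, 72, 64, 64, 84]
A^⊗5:
  [64, 92, 64, 64, 64]
  [92, 64, 64, 64, 64]
  [92, 72, 64, 64, 84]
  [84, 92, 77, 77, 84]
  [72, 72, 64, 64, 84]
Key observation: the optimum is the walk 2->0->1->0->1->3, with weight 98 min 98 min 92 min 98 min 64 = 64.
Optimal value attained by: walk 2->0->1->0->1->3.
Answer: (A^⊗5)[2][3] = 64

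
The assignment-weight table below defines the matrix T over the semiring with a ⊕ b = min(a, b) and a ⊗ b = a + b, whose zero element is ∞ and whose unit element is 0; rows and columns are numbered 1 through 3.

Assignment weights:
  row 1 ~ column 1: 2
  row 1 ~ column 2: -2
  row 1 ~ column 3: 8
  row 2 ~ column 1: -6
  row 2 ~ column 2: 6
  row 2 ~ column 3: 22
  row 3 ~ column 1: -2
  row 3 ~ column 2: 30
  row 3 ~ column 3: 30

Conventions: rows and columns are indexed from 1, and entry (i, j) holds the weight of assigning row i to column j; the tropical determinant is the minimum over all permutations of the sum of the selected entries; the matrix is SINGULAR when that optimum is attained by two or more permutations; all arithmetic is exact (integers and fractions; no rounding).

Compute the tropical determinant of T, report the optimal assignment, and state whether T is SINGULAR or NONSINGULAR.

σ = (1, 2, 3): 2 + 6 + 30 = 38
σ = (1, 3, 2): 2 + 22 + 30 = 54
σ = (2, 1, 3): (-2) + (-6) + 30 = 22
σ = (2, 3, 1): (-2) + 22 + (-2) = 18
σ = (3, 1, 2): 8 + (-6) + 30 = 32
σ = (3, 2, 1): 8 + 6 + (-2) = 12
Optimal value attained by: σ = (3, 2, 1).
Answer: det⊕(T) = 12; verdict: NONSINGULAR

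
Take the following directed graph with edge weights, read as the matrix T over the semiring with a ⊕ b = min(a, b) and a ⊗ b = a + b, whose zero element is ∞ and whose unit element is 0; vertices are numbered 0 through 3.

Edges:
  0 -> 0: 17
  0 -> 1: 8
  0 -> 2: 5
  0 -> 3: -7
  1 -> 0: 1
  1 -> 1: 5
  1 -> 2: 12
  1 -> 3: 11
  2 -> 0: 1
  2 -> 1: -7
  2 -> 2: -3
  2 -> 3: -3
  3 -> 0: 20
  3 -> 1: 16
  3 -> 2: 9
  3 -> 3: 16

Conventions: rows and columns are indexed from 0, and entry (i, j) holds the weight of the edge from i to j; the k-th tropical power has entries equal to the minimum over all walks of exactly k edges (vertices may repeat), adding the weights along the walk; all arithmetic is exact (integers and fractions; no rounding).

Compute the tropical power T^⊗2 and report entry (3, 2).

T^⊗2:
  [6, -2, 2, 2]
  [6, 5, 6, -6]
  [-6, -10, -6, -6]
  [10, 2, 6, 6]
Key observation: the optimum is the walk 3->2->2, with weight 9 + (-3) = 6.
Optimal value attained by: walk 3->2->2.
Answer: (T^⊗2)[3][2] = 6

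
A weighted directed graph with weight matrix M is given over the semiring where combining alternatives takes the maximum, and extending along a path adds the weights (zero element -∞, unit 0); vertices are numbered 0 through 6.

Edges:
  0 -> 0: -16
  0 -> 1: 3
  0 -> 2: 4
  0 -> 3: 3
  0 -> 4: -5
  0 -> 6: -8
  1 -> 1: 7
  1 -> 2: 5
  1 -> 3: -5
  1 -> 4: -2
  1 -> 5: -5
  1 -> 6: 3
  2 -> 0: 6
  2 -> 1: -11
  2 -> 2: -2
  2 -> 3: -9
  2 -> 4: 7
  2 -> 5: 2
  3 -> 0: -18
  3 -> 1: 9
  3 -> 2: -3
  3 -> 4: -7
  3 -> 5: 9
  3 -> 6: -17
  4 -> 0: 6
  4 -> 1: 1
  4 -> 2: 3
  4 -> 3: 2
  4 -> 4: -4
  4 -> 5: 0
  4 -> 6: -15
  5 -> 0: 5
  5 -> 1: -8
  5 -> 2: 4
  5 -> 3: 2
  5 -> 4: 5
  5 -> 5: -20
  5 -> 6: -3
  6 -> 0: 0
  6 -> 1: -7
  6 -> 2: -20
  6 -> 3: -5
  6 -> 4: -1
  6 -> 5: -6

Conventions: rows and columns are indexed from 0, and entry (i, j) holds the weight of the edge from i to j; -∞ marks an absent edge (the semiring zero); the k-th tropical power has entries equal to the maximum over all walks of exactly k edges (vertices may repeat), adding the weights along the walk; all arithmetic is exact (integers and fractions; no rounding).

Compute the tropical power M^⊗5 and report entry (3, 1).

M^⊗2:
  [10, 12, 8, -2, 11, 12, 6]
  [11, 14, 12, 2, 12, 7, 10]
  [13, 9, 10, 9, 7, 7, -1]
  [14, 16, 14, 11, 14, 4, 12]
  [9, 11, 10, 9, 10, 11, 4]
  [11, 11, 9, 8, 11, 11, -3]
  [5, 4, 4, 3, -1, 4, -4]
M^⊗3:
  [17, 19, 17, 14, 17, 11, 15]
  [18, 21, 19, 14, 19, 14, 17]
  [16, 18, 17, 16, 17, 18, 12]
  [20, 23, 21, 17, 21, 20, 19]
  [16, 18, 16, 13, 17, 18, 14]
  [17, 18, 16, 14, 16, 17, 14]
  [10, 12, 9, 8, 11, 12, 7]
M^⊗4:
  [23, 26, 24, 20, 24, 23, 22]
  [25, 28, 26, 21, 26, 23, 24]
  [23, 25, 23, 20, 24, 25, 21]
  [27, 30, 28, 23, 28, 26, 26]
  [23, 25, 23, 20, 23, 22, 21]
  [22, 25, 23, 20, 23, 23, 21]
  [17, 19, 17, 14, 17, 17, 15]
M^⊗5:
  [30, 33, 31, 26, 31, 29, 29]
  [32, 35, 33, 28, 33, 30, 31]
  [30, 32, 30, 27, 30, 29, 28]
  [34, 37, 35, 30, 35, 32, 33]
  [29, 32, 30, 26, 30, 29, 28]
  [29, 32, 30, 25, 30, 29, 28]
  [23, 26, 24, 20, 24, 23, 22]
Key observation: the optimum is the walk 3->1->1->1->1->1, with weight 9 + 7 + 7 + 7 + 7 = 37.
Optimal value attained by: walk 3->1->1->1->1->1.
Answer: (M^⊗5)[3][1] = 37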